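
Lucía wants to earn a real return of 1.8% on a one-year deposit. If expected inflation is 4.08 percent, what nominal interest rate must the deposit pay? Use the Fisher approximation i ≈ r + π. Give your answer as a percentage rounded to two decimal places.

5.88%

i ≈ r + π = 1.8% + 4.08% = 5.88%.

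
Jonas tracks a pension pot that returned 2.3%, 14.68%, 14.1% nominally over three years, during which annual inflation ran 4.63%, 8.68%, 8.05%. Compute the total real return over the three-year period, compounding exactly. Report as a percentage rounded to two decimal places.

8.95%

Nominal growth factor = 1.0230 × 1.1468 × 1.1410 = 1.338594
Price-level growth factor = 1.0463 × 1.0868 × 1.0805 = 1.228657
Real growth factor = 1.338594 / 1.228657 = 1.089478
Total real return = 1.089478 − 1 → 8.95%.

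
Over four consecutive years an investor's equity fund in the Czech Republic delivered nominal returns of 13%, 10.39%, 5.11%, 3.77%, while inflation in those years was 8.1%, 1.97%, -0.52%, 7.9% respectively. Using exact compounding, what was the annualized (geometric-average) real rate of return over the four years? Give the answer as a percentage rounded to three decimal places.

Nominal growth factor = 1.1300 × 1.1039 × 1.0511 × 1.0377 = 1.36057983
Price-level growth factor = 1.0810 × 1.0197 × 0.9948 × 1.0790 = 1.18319230
Real growth factor = 1.36057983 / 1.18319230 = 1.14992283
Annualized real rate = 1.14992283^(1/4) − 1 = 3.5541% → 3.554%.

3.554%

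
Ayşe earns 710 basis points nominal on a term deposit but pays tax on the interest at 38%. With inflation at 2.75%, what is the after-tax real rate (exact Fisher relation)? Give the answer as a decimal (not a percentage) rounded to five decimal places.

After-tax nominal return = 7.1% × (1 − 0.38) = 4.4020%.
1 + r = 1.04402 / 1.02750 = 1.016078
After-tax real rate = 1.016078 − 1 → 0.01608.

0.01608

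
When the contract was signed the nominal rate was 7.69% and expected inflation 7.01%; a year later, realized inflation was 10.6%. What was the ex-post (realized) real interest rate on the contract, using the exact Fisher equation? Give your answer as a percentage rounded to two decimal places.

Ex-post: (1 + 0.0769)/(1 + 0.1060) − 1 = -2.6311%
So the realized real rate is -2.63%.

-2.63%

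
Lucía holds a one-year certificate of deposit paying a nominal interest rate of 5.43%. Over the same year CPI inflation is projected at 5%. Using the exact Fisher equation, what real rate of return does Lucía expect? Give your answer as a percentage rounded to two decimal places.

1 + r = 1.05430 / 1.05000 = 1.004095
r = 1.004095 − 1 = 0.4095%, i.e. 0.41%.

0.41%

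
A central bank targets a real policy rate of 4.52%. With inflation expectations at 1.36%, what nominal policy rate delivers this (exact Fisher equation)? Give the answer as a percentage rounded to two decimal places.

(1 + i) = (1 + r)(1 + π) = 1.04520 × 1.01360 = 1.05941472
i = 1.05941472 − 1, so the required nominal rate is 5.94%.

5.94%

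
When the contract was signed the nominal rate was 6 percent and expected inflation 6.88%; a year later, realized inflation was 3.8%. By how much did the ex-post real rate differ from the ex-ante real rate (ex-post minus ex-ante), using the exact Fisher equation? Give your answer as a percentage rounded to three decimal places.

2.943%

Ex-ante: (1 + 0.0600)/(1 + 0.0688) − 1 = -0.8234%
Ex-post: (1 + 0.0600)/(1 + 0.0380) − 1 = 2.1195%
Difference (ex-post − ex-ante) = 2.9428% → 2.943%.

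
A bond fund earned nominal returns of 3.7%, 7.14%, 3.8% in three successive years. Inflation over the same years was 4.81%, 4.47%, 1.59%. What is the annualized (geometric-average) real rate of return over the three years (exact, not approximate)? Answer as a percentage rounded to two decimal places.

Compound the nominal returns: 1.0370 × 1.0714 × 1.0380 = 1.15326139.
Compound inflation: 1.0481 × 1.0447 × 1.0159 = 1.11235978.
Deflate: 1.15326139 / 1.11235978 = 1.03677013.
Annualized real rate = 1.03677013^(1/3) − 1 = 1.2109% → 1.21%.

1.21%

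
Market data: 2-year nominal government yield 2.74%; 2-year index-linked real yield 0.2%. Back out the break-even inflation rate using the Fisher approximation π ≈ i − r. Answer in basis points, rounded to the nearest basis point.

π ≈ i − r = 2.74% − 0.2% → 254 basis points.

254 basis points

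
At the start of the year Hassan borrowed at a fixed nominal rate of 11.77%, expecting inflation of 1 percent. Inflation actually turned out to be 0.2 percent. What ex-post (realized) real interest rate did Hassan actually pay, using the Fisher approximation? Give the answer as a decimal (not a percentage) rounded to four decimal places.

Ex-post: 11.77% − 0.2% = 11.570%
So the realized real rate is 0.1157.

0.1157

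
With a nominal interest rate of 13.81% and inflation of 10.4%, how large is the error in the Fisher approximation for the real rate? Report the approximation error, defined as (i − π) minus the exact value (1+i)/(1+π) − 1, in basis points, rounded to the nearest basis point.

Approximate: r ≈ 13.810% − 10.400% = 3.4100%
Exact: (1 + 0.1381)/(1 + 0.1040) − 1 = 3.0888%
Error = 3.4100% − 3.0888% = 0.3212% → 32 basis points.

32 basis points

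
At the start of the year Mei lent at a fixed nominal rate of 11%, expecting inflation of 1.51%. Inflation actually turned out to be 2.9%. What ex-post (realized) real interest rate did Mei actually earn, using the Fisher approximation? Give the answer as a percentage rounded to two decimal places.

Ex-post: 11% − 2.9% = 8.100%
So the realized real rate is 8.10%.

8.10%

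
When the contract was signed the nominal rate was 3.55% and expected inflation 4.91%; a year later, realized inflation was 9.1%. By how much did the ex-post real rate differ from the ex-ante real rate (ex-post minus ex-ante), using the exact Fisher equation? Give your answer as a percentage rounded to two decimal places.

Ex-ante: (1 + 0.0355)/(1 + 0.0491) − 1 = -1.2963%
Ex-post: (1 + 0.0355)/(1 + 0.0910) − 1 = -5.0871%
Difference (ex-post − ex-ante) = -3.7907% → -3.79%.

-3.79%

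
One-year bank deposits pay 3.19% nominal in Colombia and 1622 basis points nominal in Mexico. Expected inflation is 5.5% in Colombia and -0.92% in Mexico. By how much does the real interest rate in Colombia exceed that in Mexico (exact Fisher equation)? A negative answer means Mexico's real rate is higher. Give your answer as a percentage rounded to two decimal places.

-19.49%

Colombia: (1 + 0.0319)/(1 + 0.0550) − 1 = -2.1896%
Mexico: (1 + 0.1622)/(1 − 0.0092) − 1 = 17.2992%
Differential = -2.1896% − 17.2992% = -19.4887% → -19.49%.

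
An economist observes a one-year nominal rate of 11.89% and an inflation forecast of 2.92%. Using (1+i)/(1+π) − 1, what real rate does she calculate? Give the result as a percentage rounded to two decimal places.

8.72%

1 + r = 1.11890 / 1.02920 = 1.087155
r = 1.087155 − 1 = 8.7155%, i.e. 8.72%.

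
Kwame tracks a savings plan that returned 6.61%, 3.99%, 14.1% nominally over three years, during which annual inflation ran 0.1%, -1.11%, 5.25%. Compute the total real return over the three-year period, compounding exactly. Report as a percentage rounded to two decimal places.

21.41%

Compound the nominal returns: 1.0661 × 1.0399 × 1.1410 = 1.264955.
Compound inflation: 1.0010 × 0.9889 × 1.0525 = 1.041858.
Deflate: 1.264955 / 1.041858 = 1.214134.
Total real return = 1.214134 − 1 → 21.41%.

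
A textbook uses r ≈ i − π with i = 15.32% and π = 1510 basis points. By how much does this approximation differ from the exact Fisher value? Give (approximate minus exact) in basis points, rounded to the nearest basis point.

3 basis points

Approximate: r ≈ 15.320% − 15.100% = 0.2200%
Exact: (1 + 0.1532)/(1 + 0.1510) − 1 = 0.1911%
Error = 0.2200% − 0.1911% = 0.0289% → 3 basis points.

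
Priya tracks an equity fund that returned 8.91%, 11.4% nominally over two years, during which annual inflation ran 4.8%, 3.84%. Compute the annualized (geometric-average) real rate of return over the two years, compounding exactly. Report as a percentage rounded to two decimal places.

Nominal growth factor = 1.0891 × 1.1140 = 1.21325740
Price-level growth factor = 1.0480 × 1.0384 = 1.08824320
Real growth factor = 1.21325740 / 1.08824320 = 1.11487708
Annualized real rate = 1.11487708^(1/2) − 1 = 5.5877% → 5.59%.

5.59%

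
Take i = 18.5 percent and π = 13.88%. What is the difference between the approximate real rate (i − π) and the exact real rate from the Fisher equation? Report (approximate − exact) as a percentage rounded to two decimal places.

0.56%

Approximate: r ≈ 18.500% − 13.880% = 4.6200%
Exact: (1 + 0.1850)/(1 + 0.1388) − 1 = 4.0569%
Error = 4.6200% − 4.0569% = 0.5631% → 0.56%.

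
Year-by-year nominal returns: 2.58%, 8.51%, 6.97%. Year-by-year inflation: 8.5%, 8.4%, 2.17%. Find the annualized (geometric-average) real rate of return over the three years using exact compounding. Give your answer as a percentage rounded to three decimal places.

Nominal growth factor = 1.0258 × 1.0851 × 1.0697 = 1.19067834
Price-level growth factor = 1.0850 × 1.0840 × 1.0217 = 1.20166224
Real growth factor = 1.19067834 / 1.20166224 = 0.99085941
Annualized real rate = 0.99085941^(1/3) − 1 = -0.3056% → -0.306%.

-0.306%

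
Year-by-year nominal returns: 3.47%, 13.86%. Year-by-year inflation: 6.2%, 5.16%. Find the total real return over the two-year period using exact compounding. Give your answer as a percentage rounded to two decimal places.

Nominal growth factor = 1.0347 × 1.1386 = 1.178109
Price-level growth factor = 1.0620 × 1.0516 = 1.116799
Real growth factor = 1.178109 / 1.116799 = 1.054898
Total real return = 1.054898 − 1 → 5.49%.

5.49%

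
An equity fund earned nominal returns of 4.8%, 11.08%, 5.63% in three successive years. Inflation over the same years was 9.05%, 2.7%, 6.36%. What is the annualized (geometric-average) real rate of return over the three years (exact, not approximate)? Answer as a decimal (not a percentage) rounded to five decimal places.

0.01066

Compound the nominal returns: 1.0480 × 1.1108 × 1.0563 = 1.22965827.
Compound inflation: 1.0905 × 1.0270 × 1.0636 = 1.19117191.
Deflate: 1.22965827 / 1.19117191 = 1.03230966.
Annualized real rate = 1.03230966^(1/3) − 1 = 1.0656% → 0.01066.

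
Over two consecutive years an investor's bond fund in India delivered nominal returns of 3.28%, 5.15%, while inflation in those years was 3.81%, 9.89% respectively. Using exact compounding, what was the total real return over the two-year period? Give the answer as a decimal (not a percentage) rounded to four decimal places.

Nominal growth factor = 1.0328 × 1.0515 = 1.085989
Price-level growth factor = 1.0381 × 1.0989 = 1.140768
Real growth factor = 1.085989 / 1.140768 = 0.951981
Total real return = 0.951981 − 1 → -0.0480.

-0.0480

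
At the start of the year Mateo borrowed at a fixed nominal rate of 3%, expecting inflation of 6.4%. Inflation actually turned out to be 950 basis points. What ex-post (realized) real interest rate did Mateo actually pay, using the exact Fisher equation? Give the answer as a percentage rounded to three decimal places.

Ex-post: (1 + 0.0300)/(1 + 0.0950) − 1 = -5.9361%
So the realized real rate is -5.936%.

-5.936%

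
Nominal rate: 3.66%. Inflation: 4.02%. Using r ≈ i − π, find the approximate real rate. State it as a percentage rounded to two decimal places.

-0.36%

r ≈ i − π = 3.66% − 4.02% = -0.36%.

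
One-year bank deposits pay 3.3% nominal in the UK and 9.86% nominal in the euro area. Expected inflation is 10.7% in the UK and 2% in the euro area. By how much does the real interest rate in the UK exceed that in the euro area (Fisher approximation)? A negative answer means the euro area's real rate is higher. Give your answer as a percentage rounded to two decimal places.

The UK: 3.3% − 10.7% = -7.400%
The euro area: 9.86% − 2% = 7.860%
Differential = -15.260% → -15.26%.

-15.26%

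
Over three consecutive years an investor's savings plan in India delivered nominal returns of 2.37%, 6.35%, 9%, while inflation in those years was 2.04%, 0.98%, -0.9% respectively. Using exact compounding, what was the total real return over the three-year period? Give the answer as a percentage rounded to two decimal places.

Compound the nominal returns: 1.0237 × 1.0635 × 1.0900 = 1.186688.
Compound inflation: 1.0204 × 1.0098 × 0.9910 = 1.021126.
Deflate: 1.186688 / 1.021126 = 1.162137.
Total real return = 1.162137 − 1 → 16.21%.

16.21%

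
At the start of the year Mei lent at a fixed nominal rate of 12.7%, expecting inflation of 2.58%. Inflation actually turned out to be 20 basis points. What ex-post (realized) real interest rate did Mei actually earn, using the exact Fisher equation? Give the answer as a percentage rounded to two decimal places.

12.48%

Ex-post: (1 + 0.1270)/(1 + 0.0020) − 1 = 12.47505%
So the realized real rate is 12.48%.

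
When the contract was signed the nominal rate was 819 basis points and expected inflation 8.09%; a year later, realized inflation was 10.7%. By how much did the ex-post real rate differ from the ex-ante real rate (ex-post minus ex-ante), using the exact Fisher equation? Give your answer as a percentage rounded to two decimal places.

Ex-ante: (1 + 0.0819)/(1 + 0.0809) − 1 = 0.0925%
Ex-post: (1 + 0.0819)/(1 + 0.1070) − 1 = -2.2674%
Difference (ex-post − ex-ante) = -2.3599% → -2.36%.

-2.36%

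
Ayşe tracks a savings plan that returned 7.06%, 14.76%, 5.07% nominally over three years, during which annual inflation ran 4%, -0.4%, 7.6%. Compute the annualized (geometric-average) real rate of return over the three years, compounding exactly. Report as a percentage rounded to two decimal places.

Compound the nominal returns: 1.0706 × 1.1476 × 1.0507 = 1.29091162.
Compound inflation: 1.0400 × 0.9960 × 1.0760 = 1.11456384.
Deflate: 1.29091162 / 1.11456384 = 1.15822134.
Annualized real rate = 1.15822134^(1/3) − 1 = 5.0180% → 5.02%.

5.02%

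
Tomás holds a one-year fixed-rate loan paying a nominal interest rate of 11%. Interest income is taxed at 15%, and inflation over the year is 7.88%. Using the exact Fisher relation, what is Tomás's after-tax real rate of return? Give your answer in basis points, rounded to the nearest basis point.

After-tax nominal return = 11% × (1 − 0.15) = 9.3500%.
1 + r = 1.09350 / 1.07880 = 1.013626
After-tax real rate = 1.013626 − 1 → 136 basis points.

136 basis points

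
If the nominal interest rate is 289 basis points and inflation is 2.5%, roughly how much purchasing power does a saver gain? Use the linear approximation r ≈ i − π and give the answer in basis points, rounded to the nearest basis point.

r ≈ i − π = 2.89% − 2.5% = 39 basis points.

39 basis points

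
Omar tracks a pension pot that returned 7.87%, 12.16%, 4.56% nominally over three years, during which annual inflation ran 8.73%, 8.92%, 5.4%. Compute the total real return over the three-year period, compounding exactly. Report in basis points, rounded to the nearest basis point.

135 basis points

Compound the nominal returns: 1.0787 × 1.1216 × 1.0456 = 1.265040.
Compound inflation: 1.0873 × 1.0892 × 1.0540 = 1.248239.
Deflate: 1.265040 / 1.248239 = 1.013460.
Total real return = 1.013460 − 1 → 135 basis points.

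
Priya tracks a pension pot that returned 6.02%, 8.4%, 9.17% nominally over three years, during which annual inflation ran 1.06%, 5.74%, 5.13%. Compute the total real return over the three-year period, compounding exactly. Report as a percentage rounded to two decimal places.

Compound the nominal returns: 1.0602 × 1.0840 × 1.0917 = 1.254644.
Compound inflation: 1.0106 × 1.0574 × 1.0513 = 1.123428.
Deflate: 1.254644 / 1.123428 = 1.116799.
Total real return = 1.116799 − 1 → 11.68%.

11.68%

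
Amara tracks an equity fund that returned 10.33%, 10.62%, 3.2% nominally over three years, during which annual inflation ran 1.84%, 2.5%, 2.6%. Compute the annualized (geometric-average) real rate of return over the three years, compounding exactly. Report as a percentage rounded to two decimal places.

Nominal growth factor = 1.1033 × 1.1062 × 1.0320 = 1.25952551
Price-level growth factor = 1.0184 × 1.0250 × 1.0260 = 1.07100036
Real growth factor = 1.25952551 / 1.07100036 = 1.17602716
Annualized real rate = 1.17602716^(1/3) − 1 = 5.5535% → 5.55%.

5.55%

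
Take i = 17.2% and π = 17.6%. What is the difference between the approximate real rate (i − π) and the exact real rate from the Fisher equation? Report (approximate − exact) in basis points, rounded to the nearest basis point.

-6 basis points

Approximate: r ≈ 17.200% − 17.600% = -0.4000%
Exact: (1 + 0.1720)/(1 + 0.1760) − 1 = -0.3401%
Error = -0.4000% − (-0.3401%) = -0.0599% → -6 basis points.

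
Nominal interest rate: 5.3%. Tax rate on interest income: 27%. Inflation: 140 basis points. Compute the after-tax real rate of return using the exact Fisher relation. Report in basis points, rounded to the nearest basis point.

243 basis points

After-tax nominal return = 5.3% × (1 − 0.27) = 3.8690%.
1 + r = 1.03869 / 1.01400 = 1.024349
After-tax real rate = 1.024349 − 1 → 243 basis points.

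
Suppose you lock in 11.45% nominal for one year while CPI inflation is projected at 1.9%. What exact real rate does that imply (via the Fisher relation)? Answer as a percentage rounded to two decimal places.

By the Fisher relation, 1 + r = (1 + i)/(1 + π).
1 + r = 1.11450 / 1.01900 = 1.093719
r = 1.093719 − 1 = 9.3719%, i.e. 9.37%.

9.37%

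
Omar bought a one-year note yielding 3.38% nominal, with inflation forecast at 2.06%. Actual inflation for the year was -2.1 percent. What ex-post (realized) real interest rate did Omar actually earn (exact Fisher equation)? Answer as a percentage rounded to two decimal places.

Ex-post: (1 + 0.0338)/(1 − 0.0210) − 1 = 5.5975%
So the realized real rate is 5.60%.

5.60%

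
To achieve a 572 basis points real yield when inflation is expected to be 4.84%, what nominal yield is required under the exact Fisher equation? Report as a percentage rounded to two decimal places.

(1 + i) = (1 + r)(1 + π) = 1.05720 × 1.04840 = 1.10836848
i = 1.10836848 − 1, so the required nominal rate is 10.84%.

10.84%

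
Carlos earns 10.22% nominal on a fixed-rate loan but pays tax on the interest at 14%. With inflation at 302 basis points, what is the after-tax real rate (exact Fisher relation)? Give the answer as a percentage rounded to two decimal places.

5.60%

After-tax nominal return = 10.22% × (1 − 0.14) = 8.7892%.
1 + r = 1.087892 / 1.03020 = 1.056001
After-tax real rate = 1.056001 − 1 → 5.60%.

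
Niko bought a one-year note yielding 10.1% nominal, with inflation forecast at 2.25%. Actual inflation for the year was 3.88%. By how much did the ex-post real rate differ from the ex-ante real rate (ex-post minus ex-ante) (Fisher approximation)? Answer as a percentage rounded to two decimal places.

-1.63%

Ex-ante: 10.1% − 2.25% = 7.850%
Ex-post: 10.1% − 3.88% = 6.220%
Difference (ex-post − ex-ante) = -1.6300% → -1.63%.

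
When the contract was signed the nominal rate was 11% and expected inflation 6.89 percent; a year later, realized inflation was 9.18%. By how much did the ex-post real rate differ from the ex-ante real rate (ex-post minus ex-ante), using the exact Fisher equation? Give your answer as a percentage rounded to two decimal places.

Ex-ante: (1 + 0.1100)/(1 + 0.0689) − 1 = 3.8451%
Ex-post: (1 + 0.1100)/(1 + 0.0918) − 1 = 1.6670%
Difference (ex-post − ex-ante) = -2.1781% → -2.18%.

-2.18%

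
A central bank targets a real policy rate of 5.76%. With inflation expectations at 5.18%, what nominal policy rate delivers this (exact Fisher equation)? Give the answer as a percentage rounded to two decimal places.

11.24%

(1 + i) = (1 + r)(1 + π) = 1.05760 × 1.05180 = 1.11238368
i = 1.11238368 − 1, so the required nominal rate is 11.24%.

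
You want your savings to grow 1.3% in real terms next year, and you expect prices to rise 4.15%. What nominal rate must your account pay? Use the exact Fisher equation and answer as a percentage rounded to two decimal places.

5.50%

(1 + i) = (1 + r)(1 + π) = 1.01300 × 1.04150 = 1.0550395
i = 1.0550395 − 1, so the required nominal rate is 5.50%.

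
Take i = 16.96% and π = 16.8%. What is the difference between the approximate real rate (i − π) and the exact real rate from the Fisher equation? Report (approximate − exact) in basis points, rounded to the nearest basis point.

2 basis points

Approximate: r ≈ 16.960% − 16.800% = 0.1600%
Exact: (1 + 0.1696)/(1 + 0.1680) − 1 = 0.1370%
Error = 0.1600% − 0.1370% = 0.0230% → 2 basis points.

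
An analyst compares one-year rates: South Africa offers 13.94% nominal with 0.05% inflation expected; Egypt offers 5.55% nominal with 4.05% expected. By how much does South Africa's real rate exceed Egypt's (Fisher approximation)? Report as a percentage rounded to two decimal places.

South Africa: 13.94% − 0.05% = 13.890%
Egypt: 5.55% − 4.05% = 1.500%
Differential = 12.390% → 12.39%.

12.39%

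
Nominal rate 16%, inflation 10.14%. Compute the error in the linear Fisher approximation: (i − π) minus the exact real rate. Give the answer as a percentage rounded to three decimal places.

Approximate: r ≈ 16.000% − 10.140% = 5.8600%
Exact: (1 + 0.1600)/(1 + 0.1014) − 1 = 5.320501%
Error = 5.8600% − 5.320501% = 0.539499% → 0.539%.

0.539%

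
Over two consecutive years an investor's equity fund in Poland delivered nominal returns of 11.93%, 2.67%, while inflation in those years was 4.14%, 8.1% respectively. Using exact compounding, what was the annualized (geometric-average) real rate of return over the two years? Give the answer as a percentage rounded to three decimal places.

Nominal growth factor = 1.1193 × 1.0267 = 1.14918531
Price-level growth factor = 1.0414 × 1.0810 = 1.12575340
Real growth factor = 1.14918531 / 1.12575340 = 1.02081443
Annualized real rate = 1.02081443^(1/2) − 1 = 1.0354% → 1.035%.

1.035%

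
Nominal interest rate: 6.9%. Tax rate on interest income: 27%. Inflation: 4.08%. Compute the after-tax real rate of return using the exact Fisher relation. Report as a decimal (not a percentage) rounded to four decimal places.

After-tax nominal return = 6.9% × (1 − 0.27) = 5.0370%.
1 + r = 1.05037 / 1.04080 = 1.009195
After-tax real rate = 1.009195 − 1 → 0.0092.

0.0092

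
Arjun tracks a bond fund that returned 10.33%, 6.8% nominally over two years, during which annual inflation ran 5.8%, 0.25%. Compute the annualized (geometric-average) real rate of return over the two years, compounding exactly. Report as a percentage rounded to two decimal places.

5.40%

Nominal growth factor = 1.1033 × 1.0680 = 1.17832440
Price-level growth factor = 1.0580 × 1.0025 = 1.06064500
Real growth factor = 1.17832440 / 1.06064500 = 1.11095079
Annualized real rate = 1.11095079^(1/2) − 1 = 5.4017% → 5.40%.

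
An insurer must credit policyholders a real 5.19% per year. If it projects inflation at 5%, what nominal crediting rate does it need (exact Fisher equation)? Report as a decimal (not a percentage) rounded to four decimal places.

(1 + i) = (1 + r)(1 + π) = 1.05190 × 1.05000 = 1.104495
i = 1.104495 − 1, so the required nominal rate is 0.1045.

0.1045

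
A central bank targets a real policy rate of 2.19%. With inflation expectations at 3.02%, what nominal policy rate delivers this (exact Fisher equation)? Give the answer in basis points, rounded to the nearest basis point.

(1 + i) = (1 + r)(1 + π) = 1.02190 × 1.03020 = 1.05276138
i = 1.05276138 − 1, so the required nominal rate is 528 basis points.

528 basis points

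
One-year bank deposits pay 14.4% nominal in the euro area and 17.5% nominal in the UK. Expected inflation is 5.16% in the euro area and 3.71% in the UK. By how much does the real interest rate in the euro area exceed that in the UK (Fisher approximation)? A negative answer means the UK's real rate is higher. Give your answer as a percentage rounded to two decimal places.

-4.55%

The euro area: 14.4% − 5.16% = 9.240%
The UK: 17.5% − 3.71% = 13.790%
Differential = -4.550% → -4.55%.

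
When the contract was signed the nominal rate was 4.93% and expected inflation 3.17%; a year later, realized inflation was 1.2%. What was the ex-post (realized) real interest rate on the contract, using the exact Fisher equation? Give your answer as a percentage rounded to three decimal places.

Ex-post: (1 + 0.0493)/(1 + 0.0120) − 1 = 3.6858%
So the realized real rate is 3.686%.

3.686%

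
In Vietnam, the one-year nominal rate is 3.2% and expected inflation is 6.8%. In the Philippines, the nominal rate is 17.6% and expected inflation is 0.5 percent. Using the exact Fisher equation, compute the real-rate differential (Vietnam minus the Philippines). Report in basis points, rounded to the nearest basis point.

Vietnam: (1 + 0.0320)/(1 + 0.0680) − 1 = -3.3708%
The Philippines: (1 + 0.1760)/(1 + 0.0050) − 1 = 17.0149%
Differential = -3.3708% − 17.0149% = -20.3857% → -2039 basis points.

-2039 basis points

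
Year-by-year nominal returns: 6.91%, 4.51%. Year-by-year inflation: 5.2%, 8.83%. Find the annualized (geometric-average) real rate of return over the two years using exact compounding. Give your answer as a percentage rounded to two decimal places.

-1.21%

Compound the nominal returns: 1.0691 × 1.0451 = 1.11731641.
Compound inflation: 1.0520 × 1.0883 = 1.14489160.
Deflate: 1.11731641 / 1.14489160 = 0.97591458.
Annualized real rate = 0.97591458^(1/2) − 1 = -1.2116% → -1.21%.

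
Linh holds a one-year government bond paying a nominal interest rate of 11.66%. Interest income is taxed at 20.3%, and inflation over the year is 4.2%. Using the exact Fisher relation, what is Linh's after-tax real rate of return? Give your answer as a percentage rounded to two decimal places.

4.89%

After-tax nominal return = 11.66% × (1 − 0.203) = 9.29302%.
1 + r = 1.0929302 / 1.04200 = 1.048877
After-tax real rate = 1.048877 − 1 → 4.89%.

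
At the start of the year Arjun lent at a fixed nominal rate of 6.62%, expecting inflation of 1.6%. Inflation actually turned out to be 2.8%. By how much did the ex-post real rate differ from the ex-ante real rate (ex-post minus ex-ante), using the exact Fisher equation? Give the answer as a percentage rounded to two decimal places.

Ex-ante: (1 + 0.0662)/(1 + 0.0160) − 1 = 4.94094%
Ex-post: (1 + 0.0662)/(1 + 0.0280) − 1 = 3.71595%
Difference (ex-post − ex-ante) = -1.22499% → -1.22%.

-1.22%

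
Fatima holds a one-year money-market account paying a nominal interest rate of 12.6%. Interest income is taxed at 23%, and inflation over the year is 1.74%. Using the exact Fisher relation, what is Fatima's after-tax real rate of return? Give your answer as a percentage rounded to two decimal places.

After-tax nominal return = 12.6% × (1 − 0.23) = 9.7020%.
1 + r = 1.09702 / 1.01740 = 1.078258
After-tax real rate = 1.078258 − 1 → 7.83%.

7.83%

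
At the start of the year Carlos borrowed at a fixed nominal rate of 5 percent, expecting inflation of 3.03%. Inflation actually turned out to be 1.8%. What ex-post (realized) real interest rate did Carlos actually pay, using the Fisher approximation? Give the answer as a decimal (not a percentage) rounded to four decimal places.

Ex-post: 5% − 1.8% = 3.200%
So the realized real rate is 0.0320.

0.0320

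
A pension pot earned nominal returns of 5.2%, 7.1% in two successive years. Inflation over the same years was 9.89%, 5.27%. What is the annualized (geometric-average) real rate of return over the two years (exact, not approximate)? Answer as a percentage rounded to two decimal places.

Compound the nominal returns: 1.0520 × 1.0710 = 1.12669200.
Compound inflation: 1.0989 × 1.0527 = 1.15681203.
Deflate: 1.12669200 / 1.15681203 = 0.97396290.
Annualized real rate = 0.97396290^(1/2) − 1 = -1.3104% → -1.31%.

-1.31%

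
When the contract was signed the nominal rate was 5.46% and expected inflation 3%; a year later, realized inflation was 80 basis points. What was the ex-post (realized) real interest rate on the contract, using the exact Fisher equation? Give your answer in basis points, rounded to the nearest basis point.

462 basis points

Ex-post: (1 + 0.0546)/(1 + 0.0080) − 1 = 4.6230%
So the realized real rate is 462 basis points.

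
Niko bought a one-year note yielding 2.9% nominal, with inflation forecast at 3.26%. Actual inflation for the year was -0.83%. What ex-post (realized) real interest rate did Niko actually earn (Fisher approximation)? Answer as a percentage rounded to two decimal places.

Ex-post: 2.9% − (-0.83%) = 3.730%
So the realized real rate is 3.73%.

3.73%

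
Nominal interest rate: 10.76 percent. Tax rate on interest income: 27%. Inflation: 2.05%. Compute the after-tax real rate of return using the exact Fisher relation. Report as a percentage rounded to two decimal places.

After-tax nominal return = 10.76% × (1 − 0.27) = 7.8548%.
1 + r = 1.078548 / 1.02050 = 1.056882
After-tax real rate = 1.056882 − 1 → 5.69%.

5.69%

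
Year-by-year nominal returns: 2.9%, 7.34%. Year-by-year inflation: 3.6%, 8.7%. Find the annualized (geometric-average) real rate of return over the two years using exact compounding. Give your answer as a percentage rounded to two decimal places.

Compound the nominal returns: 1.0290 × 1.0734 = 1.10452860.
Compound inflation: 1.0360 × 1.0870 = 1.12613200.
Deflate: 1.10452860 / 1.12613200 = 0.98081628.
Annualized real rate = 0.98081628^(1/2) − 1 = -0.9638% → -0.96%.

-0.96%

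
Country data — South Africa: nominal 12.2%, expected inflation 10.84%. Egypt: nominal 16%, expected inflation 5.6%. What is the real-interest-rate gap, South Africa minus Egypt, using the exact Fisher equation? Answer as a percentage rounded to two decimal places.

South Africa: (1 + 0.1220)/(1 + 0.1084) − 1 = 1.2270%
Egypt: (1 + 0.1600)/(1 + 0.0560) − 1 = 9.8485%
Differential = 1.2270% − 9.8485% = -8.6215% → -8.62%.

-8.62%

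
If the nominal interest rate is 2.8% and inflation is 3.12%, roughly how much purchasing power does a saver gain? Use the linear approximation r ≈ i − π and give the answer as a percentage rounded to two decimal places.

-0.32%

r ≈ i − π = 2.8% − 3.12% = -0.32%.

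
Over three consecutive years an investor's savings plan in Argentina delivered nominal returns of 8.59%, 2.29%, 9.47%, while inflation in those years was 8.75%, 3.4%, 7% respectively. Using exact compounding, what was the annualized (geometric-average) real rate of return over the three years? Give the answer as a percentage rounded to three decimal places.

Nominal growth factor = 1.0859 × 1.0229 × 1.0947 = 1.2159567553
Price-level growth factor = 1.0875 × 1.0340 × 1.0700 = 1.2031882500
Real growth factor = 1.2159567553 / 1.2031882500 = 1.0106122257
Annualized real rate = 1.0106122257^(1/3) − 1 = 0.352497% → 0.352%.

0.352%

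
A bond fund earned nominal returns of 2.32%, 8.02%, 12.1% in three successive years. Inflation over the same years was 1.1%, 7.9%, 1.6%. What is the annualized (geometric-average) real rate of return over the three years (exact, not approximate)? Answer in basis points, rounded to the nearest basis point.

Compound the nominal returns: 1.0232 × 1.0802 × 1.1210 = 1.238997177.
Compound inflation: 1.0110 × 1.0790 × 1.0160 = 1.108322904.
Deflate: 1.238997177 / 1.108322904 = 1.117902710.
Annualized real rate = 1.117902710^(1/3) − 1 = 3.78502% → 379 basis points.

379 basis points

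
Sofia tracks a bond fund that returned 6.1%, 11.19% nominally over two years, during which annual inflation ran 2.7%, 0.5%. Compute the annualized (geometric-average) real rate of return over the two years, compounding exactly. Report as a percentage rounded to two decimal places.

Compound the nominal returns: 1.0610 × 1.1119 = 1.17972590.
Compound inflation: 1.0270 × 1.0050 = 1.03213500.
Deflate: 1.17972590 / 1.03213500 = 1.14299573.
Annualized real rate = 1.14299573^(1/2) − 1 = 6.9110% → 6.91%.

6.91%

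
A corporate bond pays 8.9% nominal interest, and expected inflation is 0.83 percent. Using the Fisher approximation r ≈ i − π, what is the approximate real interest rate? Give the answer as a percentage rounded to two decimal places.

8.07%

r ≈ i − π = 8.9% − 0.83% = 8.07%.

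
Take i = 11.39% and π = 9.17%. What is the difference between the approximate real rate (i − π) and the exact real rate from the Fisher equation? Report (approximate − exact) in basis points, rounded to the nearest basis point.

19 basis points

Approximate: r ≈ 11.390% − 9.170% = 2.2200%
Exact: (1 + 0.1139)/(1 + 0.0917) − 1 = 2.0335%
Error = 2.2200% − 2.0335% = 0.1865% → 19 basis points.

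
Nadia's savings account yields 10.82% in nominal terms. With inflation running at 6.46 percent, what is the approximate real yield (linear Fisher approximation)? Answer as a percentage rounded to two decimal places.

4.36%

r ≈ i − π = 10.82% − 6.46% = 4.36%.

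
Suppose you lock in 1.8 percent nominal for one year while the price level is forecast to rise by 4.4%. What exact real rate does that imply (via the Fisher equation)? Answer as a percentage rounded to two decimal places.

By the Fisher equation, 1 + r = (1 + i)/(1 + π).
1 + r = 1.01800 / 1.04400 = 0.975096
r = 0.975096 − 1 = -2.4904%, i.e. -2.49%.

-2.49%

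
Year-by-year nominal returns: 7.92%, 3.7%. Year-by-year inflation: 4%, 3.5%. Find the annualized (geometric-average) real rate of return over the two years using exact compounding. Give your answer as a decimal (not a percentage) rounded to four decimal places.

0.0197

Nominal growth factor = 1.0792 × 1.0370 = 1.11913040
Price-level growth factor = 1.0400 × 1.0350 = 1.07640000
Real growth factor = 1.11913040 / 1.07640000 = 1.03969751
Annualized real rate = 1.03969751^(1/2) − 1 = 1.9656% → 0.0197.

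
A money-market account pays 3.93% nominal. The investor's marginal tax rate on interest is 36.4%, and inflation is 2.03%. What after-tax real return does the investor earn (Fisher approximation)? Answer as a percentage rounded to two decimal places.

0.47%

After-tax nominal return = 3.93% × (1 − 0.364) = 2.49948%.
r ≈ 2.49948% − 2.03% → 0.47%.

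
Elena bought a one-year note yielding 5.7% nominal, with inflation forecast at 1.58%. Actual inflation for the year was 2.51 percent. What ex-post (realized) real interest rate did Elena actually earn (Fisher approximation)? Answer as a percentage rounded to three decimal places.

Ex-post: 5.7% − 2.51% = 3.190%
So the realized real rate is 3.190%.

3.190%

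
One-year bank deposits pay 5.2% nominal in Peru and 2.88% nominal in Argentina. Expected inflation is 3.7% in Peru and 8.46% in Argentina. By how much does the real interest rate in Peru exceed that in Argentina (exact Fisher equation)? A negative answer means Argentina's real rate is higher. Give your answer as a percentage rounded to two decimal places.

6.59%

Peru: (1 + 0.0520)/(1 + 0.0370) − 1 = 1.4465%
Argentina: (1 + 0.0288)/(1 + 0.0846) − 1 = -5.1448%
Differential = 1.4465% − (-5.1448%) = 6.5912% → 6.59%.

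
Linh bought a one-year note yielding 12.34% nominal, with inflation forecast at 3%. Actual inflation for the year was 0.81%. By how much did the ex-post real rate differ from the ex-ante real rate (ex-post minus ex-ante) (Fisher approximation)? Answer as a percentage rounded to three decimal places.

2.190%

Ex-ante: 12.34% − 3% = 9.340%
Ex-post: 12.34% − 0.81% = 11.530%
Difference (ex-post − ex-ante) = 2.1900% → 2.190%.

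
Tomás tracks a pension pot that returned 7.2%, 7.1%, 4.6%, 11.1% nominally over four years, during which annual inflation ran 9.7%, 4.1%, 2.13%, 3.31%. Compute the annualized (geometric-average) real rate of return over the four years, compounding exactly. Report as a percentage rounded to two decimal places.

2.58%

Nominal growth factor = 1.0720 × 1.0710 × 1.0460 × 1.1110 = 1.33422784
Price-level growth factor = 1.0970 × 1.0410 × 1.0213 × 1.0331 = 1.20490568
Real growth factor = 1.33422784 / 1.20490568 = 1.10732970
Annualized real rate = 1.10732970^(1/4) − 1 = 2.5815% → 2.58%.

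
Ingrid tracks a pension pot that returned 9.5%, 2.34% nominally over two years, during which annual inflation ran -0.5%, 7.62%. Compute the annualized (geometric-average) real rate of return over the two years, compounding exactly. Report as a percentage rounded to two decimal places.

Compound the nominal returns: 1.0950 × 1.0234 = 1.12062300.
Compound inflation: 0.9950 × 1.0762 = 1.07081900.
Deflate: 1.12062300 / 1.07081900 = 1.04651019.
Annualized real rate = 1.04651019^(1/2) − 1 = 2.2991% → 2.30%.

2.30%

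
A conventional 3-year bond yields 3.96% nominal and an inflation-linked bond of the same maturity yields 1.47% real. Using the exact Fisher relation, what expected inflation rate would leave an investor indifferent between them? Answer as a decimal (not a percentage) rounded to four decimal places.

0.0245

(1 + π) = (1 + i)/(1 + r) = 1.03960 / 1.01470 = 1.024539
Break-even inflation = 1.024539 − 1 → 0.0245.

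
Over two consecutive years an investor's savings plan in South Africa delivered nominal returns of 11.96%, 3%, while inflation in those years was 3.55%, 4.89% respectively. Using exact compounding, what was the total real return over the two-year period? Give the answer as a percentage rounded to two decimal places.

Compound the nominal returns: 1.1196 × 1.0300 = 1.153188.
Compound inflation: 1.0355 × 1.0489 = 1.086136.
Deflate: 1.153188 / 1.086136 = 1.061734.
Total real return = 1.061734 − 1 → 6.17%.

6.17%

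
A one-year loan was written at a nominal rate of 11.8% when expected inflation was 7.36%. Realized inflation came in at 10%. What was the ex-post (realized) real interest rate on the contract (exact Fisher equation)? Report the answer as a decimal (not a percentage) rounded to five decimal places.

0.01636

Ex-post: (1 + 0.1180)/(1 + 0.1000) − 1 = 1.6364%
So the realized real rate is 0.01636.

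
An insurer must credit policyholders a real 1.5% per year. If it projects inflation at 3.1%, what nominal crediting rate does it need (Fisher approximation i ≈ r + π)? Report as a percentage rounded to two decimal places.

i ≈ r + π = 1.5% + 3.1% = 4.60%.

4.60%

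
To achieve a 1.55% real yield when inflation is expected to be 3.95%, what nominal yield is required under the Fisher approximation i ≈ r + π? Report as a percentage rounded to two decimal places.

5.50%

i ≈ r + π = 1.55% + 3.95% = 5.50%.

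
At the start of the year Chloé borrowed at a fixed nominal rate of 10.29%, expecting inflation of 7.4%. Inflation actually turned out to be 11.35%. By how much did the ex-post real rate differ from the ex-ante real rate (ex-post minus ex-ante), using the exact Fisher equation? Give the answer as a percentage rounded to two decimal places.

Ex-ante: (1 + 0.1029)/(1 + 0.0740) − 1 = 2.6909%
Ex-post: (1 + 0.1029)/(1 + 0.1135) − 1 = -0.9520%
Difference (ex-post − ex-ante) = -3.6428% → -3.64%.

-3.64%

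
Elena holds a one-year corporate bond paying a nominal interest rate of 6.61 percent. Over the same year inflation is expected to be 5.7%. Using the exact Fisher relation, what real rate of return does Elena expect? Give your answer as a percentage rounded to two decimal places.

1 + r = 1.06610 / 1.05700 = 1.008609
r = 1.008609 − 1 = 0.8609%, i.e. 0.86%.

0.86%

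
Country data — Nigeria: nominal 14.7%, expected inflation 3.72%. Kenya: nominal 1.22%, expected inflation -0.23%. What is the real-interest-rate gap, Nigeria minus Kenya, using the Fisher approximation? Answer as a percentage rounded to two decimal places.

9.53%

Nigeria: 14.7% − 3.72% = 10.980%
Kenya: 1.22% − (-0.23%) = 1.450%
Differential = 9.530% → 9.53%.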